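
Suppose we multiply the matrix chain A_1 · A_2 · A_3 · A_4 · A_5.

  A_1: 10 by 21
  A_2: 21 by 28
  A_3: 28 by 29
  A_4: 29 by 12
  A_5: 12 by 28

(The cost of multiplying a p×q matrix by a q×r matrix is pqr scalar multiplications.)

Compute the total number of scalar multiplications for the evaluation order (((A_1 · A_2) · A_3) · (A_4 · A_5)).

31864

(A_1 · A_2): 10×21 by 21×28 → 10×28, cost 10·21·28 = 5880
((A_1 · A_2) · A_3): 10×28 by 28×29 → 10×29, cost 10·28·29 = 8120; cumulative 14000
(A_4 · A_5): 29×12 by 12×28 → 29×28, cost 29·12·28 = 9744
(((A_1 · A_2) · A_3) · (A_4 · A_5)): 10×29 by 29×28 → 10×28, cost 10·29·28 = 8120; cumulative 31864
Total: 31864 scalar multiplications.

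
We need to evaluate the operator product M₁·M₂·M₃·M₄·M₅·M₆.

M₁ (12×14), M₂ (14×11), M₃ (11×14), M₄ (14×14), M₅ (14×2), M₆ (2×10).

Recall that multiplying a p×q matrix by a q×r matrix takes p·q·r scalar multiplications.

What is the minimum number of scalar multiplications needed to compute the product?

Adjacent pairs: M₁M₂ = 12·14·11 = 1848; M₂M₃ = 14·11·14 = 2156; M₃M₄ = 11·14·14 = 2156; M₄M₅ = 14·14·2 = 392; M₅M₆ = 14·2·10 = 280.
Length 3: M₁..M₃: k=1: 0+2156+12·14·14=4508; k=2: 1848+0+12·11·14=3696 → min 3696 | M₂..M₄: k=2: 0+2156+14·11·14=4312; k=3: 2156+0+14·14·14=4900 → min 4312 | M₃..M₅: k=3: 0+392+11·14·2=700; k=4: 2156+0+11·14·2=2464 → min 700 | M₄..M₆: k=4: 0+280+14·14·10=2240; k=5: 392+0+14·2·10=672 → min 672.
Length 4: M₁..M₄: k=1: 0+4312+12·14·14=6664; k=2: 1848+2156+12·11·14=5852; k=3: 3696+0+12·14·14=6048 → min 5852 | M₂..M₅: k=2: 0+700+14·11·2=1008; k=3: 2156+392+14·14·2=2940; k=4: 4312+0+14·14·2=4704 → min 1008 | M₃..M₆: k=3: 0+672+11·14·10=2212; k=4: 2156+280+11·14·10=3976; k=5: 700+0+11·2·10=920 → min 920.
Length 5: M₁..M₅: k=1: 0+1008+12·14·2=1344; k=2: 1848+700+12·11·2=2812; k=3: 3696+392+12·14·2=4424; k=4: 5852+0+12·14·2=6188 → min 1344 | M₂..M₆: k=2: 0+920+14·11·10=2460; k=3: 2156+672+14·14·10=4788; k=4: 4312+280+14·14·10=6552; k=5: 1008+0+14·2·10=1288 → min 1288.
Length 6: M₁..M₆: k=1: 0+1288+12·14·10=2968; k=2: 1848+920+12·11·10=4088; k=3: 3696+672+12·14·10=6048; k=4: 5852+280+12·14·10=7812; k=5: 1344+0+12·2·10=1584 → min 1584.
Optimal order: ((M₁·(M₂·(M₃·(M₄·M₅))))·M₆) with cost 1584.

1584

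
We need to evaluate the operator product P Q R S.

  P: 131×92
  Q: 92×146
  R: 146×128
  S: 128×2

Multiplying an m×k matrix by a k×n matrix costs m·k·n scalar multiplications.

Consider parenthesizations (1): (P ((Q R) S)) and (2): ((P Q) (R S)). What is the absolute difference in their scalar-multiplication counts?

68268

Order (1) = (P ((Q R) S)): (Q R): 92×146 by 146×128 → 92×128, cost 92·146·128 = 1719296; ((Q R) S): 92×128 by 128×2 → 92×2, cost 92·128·2 = 23552; cumulative 1742848; (P ((Q R) S)): 131×92 by 92×2 → 131×2, cost 131·92·2 = 24104; cumulative 1766952. Total 1766952.
Order (2) = ((P Q) (R S)): (P Q): 131×92 by 92×146 → 131×146, cost 131·92·146 = 1759592; (R S): 146×128 by 128×2 → 146×2, cost 146·128·2 = 37376; ((P Q) (R S)): 131×146 by 146×2 → 131×2, cost 131·146·2 = 38252; cumulative 1835220. Total 1835220.
Difference: |1766952 − 1835220| = 68268.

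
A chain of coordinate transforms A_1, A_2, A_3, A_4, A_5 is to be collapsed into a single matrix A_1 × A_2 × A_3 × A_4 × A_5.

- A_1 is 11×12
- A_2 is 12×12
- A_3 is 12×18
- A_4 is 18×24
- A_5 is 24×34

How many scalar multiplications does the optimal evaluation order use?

17688

Adjacent pairs: A_1A_2 = 11·12·12 = 1584; A_2A_3 = 12·12·18 = 2592; A_3A_4 = 12·18·24 = 5184; A_4A_5 = 18·24·34 = 14688.
Length 3: A_1..A_3: k=1: 0+2592+11·12·18=4968; k=2: 1584+0+11·12·18=3960 → min 3960 | A_2..A_4: k=2: 0+5184+12·12·24=8640; k=3: 2592+0+12·18·24=7776 → min 7776 | A_3..A_5: k=3: 0+14688+12·18·34=22032; k=4: 5184+0+12·24·34=14976 → min 14976.
Length 4: A_1..A_4: k=1: 0+7776+11·12·24=10944; k=2: 1584+5184+11·12·24=9936; k=3: 3960+0+11·18·24=8712 → min 8712 | A_2..A_5: k=2: 0+14976+12·12·34=19872; k=3: 2592+14688+12·18·34=24624; k=4: 7776+0+12·24·34=17568 → min 17568.
Length 5: A_1..A_5: k=1: 0+17568+11·12·34=22056; k=2: 1584+14976+11·12·34=21048; k=3: 3960+14688+11·18·34=25380; k=4: 8712+0+11·24·34=17688 → min 17688.
Optimal order: ((((A_1 × A_2) × A_3) × A_4) × A_5) with cost 17688.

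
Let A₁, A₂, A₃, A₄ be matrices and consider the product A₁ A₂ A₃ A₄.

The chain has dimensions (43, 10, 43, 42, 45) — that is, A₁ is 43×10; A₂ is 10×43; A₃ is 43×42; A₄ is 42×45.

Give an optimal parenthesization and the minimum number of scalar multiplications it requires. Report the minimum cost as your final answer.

56310

Adjacent pairs: A₁A₂ = 43·10·43 = 18490; A₂A₃ = 10·43·42 = 18060; A₃A₄ = 43·42·45 = 81270.
Length 3: A₁..A₃: k=1: 0+18060+43·10·42=36120; k=2: 18490+0+43·43·42=96148 → min 36120 | A₂..A₄: k=2: 0+81270+10·43·45=100620; k=3: 18060+0+10·42·45=36960 → min 36960.
Length 4: A₁..A₄: k=1: 0+36960+43·10·45=56310; k=2: 18490+81270+43·43·45=182965; k=3: 36120+0+43·42·45=117390 → min 56310.
Optimal parenthesization: (A₁ ((A₂ A₃) A₄)) with cost 56310.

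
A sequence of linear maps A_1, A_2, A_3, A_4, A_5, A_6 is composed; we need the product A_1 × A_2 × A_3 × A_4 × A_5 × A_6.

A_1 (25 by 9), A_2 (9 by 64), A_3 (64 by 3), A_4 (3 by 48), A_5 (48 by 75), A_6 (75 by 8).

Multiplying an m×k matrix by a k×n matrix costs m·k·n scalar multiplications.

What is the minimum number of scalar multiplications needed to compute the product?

Adjacent pairs: A_1A_2 = 25·9·64 = 14400; A_2A_3 = 9·64·3 = 1728; A_3A_4 = 64·3·48 = 9216; A_4A_5 = 3·48·75 = 10800; A_5A_6 = 48·75·8 = 28800.
Length 3: A_1..A_3: k=1: 0+1728+25·9·3=2403; k=2: 14400+0+25·64·3=19200 → min 2403 | A_2..A_4: k=2: 0+9216+9·64·48=36864; k=3: 1728+0+9·3·48=3024 → min 3024 | A_3..A_5: k=3: 0+10800+64·3·75=25200; k=4: 9216+0+64·48·75=239616 → min 25200 | A_4..A_6: k=4: 0+28800+3·48·8=29952; k=5: 10800+0+3·75·8=12600 → min 12600.
Length 4: A_1..A_4: k=1: 0+3024+25·9·48=13824; k=2: 14400+9216+25·64·48=100416; k=3: 2403+0+25·3·48=6003 → min 6003 | A_2..A_5: k=2: 0+25200+9·64·75=68400; k=3: 1728+10800+9·3·75=14553; k=4: 3024+0+9·48·75=35424 → min 14553 | A_3..A_6: k=3: 0+12600+64·3·8=14136; k=4: 9216+28800+64·48·8=62592; k=5: 25200+0+64·75·8=63600 → min 14136.
Length 5: A_1..A_5: k=1: 0+14553+25·9·75=31428; k=2: 14400+25200+25·64·75=159600; k=3: 2403+10800+25·3·75=18828; k=4: 6003+0+25·48·75=96003 → min 18828 | A_2..A_6: k=2: 0+14136+9·64·8=18744; k=3: 1728+12600+9·3·8=14544; k=4: 3024+28800+9·48·8=35280; k=5: 14553+0+9·75·8=19953 → min 14544.
Length 6: A_1..A_6: k=1: 0+14544+25·9·8=16344; k=2: 14400+14136+25·64·8=41336; k=3: 2403+12600+25·3·8=15603; k=4: 6003+28800+25·48·8=44403; k=5: 18828+0+25·75·8=33828 → min 15603.
Optimal order: ((A_1 × (A_2 × A_3)) × ((A_4 × A_5) × A_6)) with cost 15603.

15603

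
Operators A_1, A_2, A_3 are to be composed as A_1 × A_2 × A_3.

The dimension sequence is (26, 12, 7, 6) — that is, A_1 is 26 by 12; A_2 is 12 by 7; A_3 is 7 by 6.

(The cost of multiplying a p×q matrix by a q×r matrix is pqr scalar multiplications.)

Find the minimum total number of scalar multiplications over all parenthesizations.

Order (A_1 × (A_2 × A_3)): (A_2 × A_3): 12×7 by 7×6 → 12×6, cost 12·7·6 = 504; (A_1 × (A_2 × A_3)): 26×12 by 12×6 → 26×6, cost 26·12·6 = 1872; cumulative 2376. Total 2376.
Order ((A_1 × A_2) × A_3): (A_1 × A_2): 26×12 by 12×7 → 26×7, cost 26·12·7 = 2184; ((A_1 × A_2) × A_3): 26×7 by 7×6 → 26×6, cost 26·7·6 = 1092; cumulative 3276. Total 3276.
Minimum: 2376.

2376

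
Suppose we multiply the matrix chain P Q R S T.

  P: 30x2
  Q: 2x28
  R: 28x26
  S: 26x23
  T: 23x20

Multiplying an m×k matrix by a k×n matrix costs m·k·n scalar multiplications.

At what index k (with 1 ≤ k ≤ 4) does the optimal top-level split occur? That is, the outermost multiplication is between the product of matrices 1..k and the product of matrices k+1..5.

Adjacent pairs: PQ = 30·2·28 = 1680; QR = 2·28·26 = 1456; RS = 28·26·23 = 16744; ST = 26·23·20 = 11960.
Length 3: P..R: k=1: 0+1456+30·2·26=3016; k=2: 1680+0+30·28·26=23520 → min 3016 | Q..S: k=2: 0+16744+2·28·23=18032; k=3: 1456+0+2·26·23=2652 → min 2652 | R..T: k=3: 0+11960+28·26·20=26520; k=4: 16744+0+28·23·20=29624 → min 26520.
Length 4: P..S: k=1: 0+2652+30·2·23=4032; k=2: 1680+16744+30·28·23=37744; k=3: 3016+0+30·26·23=20956 → min 4032 | Q..T: k=2: 0+26520+2·28·20=27640; k=3: 1456+11960+2·26·20=14456; k=4: 2652+0+2·23·20=3572 → min 3572.
Top-level splits: k=1: (P..P)·(Q..T) → 0+3572+30·2·20 = 4772; k=2: (P..Q)·(R..T) → 1680+26520+30·28·20 = 45000; k=3: (P..R)·(S..T) → 3016+11960+30·26·20 = 30576; k=4: (P..S)·(T..T) → 4032+0+30·23·20 = 17832.
Best split is after P, i.e. k = 1.

1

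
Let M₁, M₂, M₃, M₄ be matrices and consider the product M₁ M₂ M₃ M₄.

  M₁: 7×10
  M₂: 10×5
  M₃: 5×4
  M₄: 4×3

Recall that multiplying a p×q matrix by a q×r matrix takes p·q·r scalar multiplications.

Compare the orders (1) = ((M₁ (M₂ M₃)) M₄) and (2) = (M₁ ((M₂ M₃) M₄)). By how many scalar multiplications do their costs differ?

34

Order (1) = ((M₁ (M₂ M₃)) M₄): (M₂ M₃): 10×5 by 5×4 → 10×4, cost 10·5·4 = 200; (M₁ (M₂ M₃)): 7×10 by 10×4 → 7×4, cost 7·10·4 = 280; cumulative 480; ((M₁ (M₂ M₃)) M₄): 7×4 by 4×3 → 7×3, cost 7·4·3 = 84; cumulative 564. Total 564.
Order (2) = (M₁ ((M₂ M₃) M₄)): (M₂ M₃): 10×5 by 5×4 → 10×4, cost 10·5·4 = 200; ((M₂ M₃) M₄): 10×4 by 4×3 → 10×3, cost 10·4·3 = 120; cumulative 320; (M₁ ((M₂ M₃) M₄)): 7×10 by 10×3 → 7×3, cost 7·10·3 = 210; cumulative 530. Total 530.
Difference: |564 − 530| = 34.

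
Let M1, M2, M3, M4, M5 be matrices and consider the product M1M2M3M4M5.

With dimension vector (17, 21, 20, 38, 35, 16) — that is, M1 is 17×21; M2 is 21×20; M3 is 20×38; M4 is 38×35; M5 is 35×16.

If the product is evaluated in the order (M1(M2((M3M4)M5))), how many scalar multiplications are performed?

(M3M4): 20×38 by 38×35 → 20×35, cost 20·38·35 = 26600
((M3M4)M5): 20×35 by 35×16 → 20×16, cost 20·35·16 = 11200; cumulative 37800
(M2((M3M4)M5)): 21×20 by 20×16 → 21×16, cost 21·20·16 = 6720; cumulative 44520
(M1(M2((M3M4)M5))): 17×21 by 21×16 → 17×16, cost 17·21·16 = 5712; cumulative 50232
Total: 50232 scalar multiplications.

50232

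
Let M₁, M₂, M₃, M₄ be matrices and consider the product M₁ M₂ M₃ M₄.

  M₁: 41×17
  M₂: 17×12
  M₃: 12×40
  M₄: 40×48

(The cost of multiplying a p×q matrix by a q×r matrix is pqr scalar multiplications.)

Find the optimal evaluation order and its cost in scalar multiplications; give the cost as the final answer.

Adjacent pairs: M₁M₂ = 41·17·12 = 8364; M₂M₃ = 17·12·40 = 8160; M₃M₄ = 12·40·48 = 23040.
Length 3: M₁..M₃: k=1: 0+8160+41·17·40=36040; k=2: 8364+0+41·12·40=28044 → min 28044 | M₂..M₄: k=2: 0+23040+17·12·48=32832; k=3: 8160+0+17·40·48=40800 → min 32832.
Length 4: M₁..M₄: k=1: 0+32832+41·17·48=66288; k=2: 8364+23040+41·12·48=55020; k=3: 28044+0+41·40·48=106764 → min 55020.
Optimal parenthesization: ((M₁ M₂) (M₃ M₄)) with cost 55020.

55020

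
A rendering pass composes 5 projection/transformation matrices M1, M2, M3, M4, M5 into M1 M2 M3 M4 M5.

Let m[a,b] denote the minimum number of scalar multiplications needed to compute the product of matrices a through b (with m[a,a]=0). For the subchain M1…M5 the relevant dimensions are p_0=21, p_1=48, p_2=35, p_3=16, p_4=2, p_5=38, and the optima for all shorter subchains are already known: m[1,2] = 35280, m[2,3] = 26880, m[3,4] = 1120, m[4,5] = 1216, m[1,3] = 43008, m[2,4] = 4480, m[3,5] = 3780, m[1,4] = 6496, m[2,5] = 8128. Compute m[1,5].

8092

m[1,5] = min over k∈[1,4] of m[1,k]+m[k+1,5]+p_{0}·p_k·p_{5}.
k=1: 0 + 8128 + 21·48·38 = 46432; k=2: 35280 + 3780 + 21·35·38 = 66990; k=3: 43008 + 1216 + 21·16·38 = 56992; k=4: 6496 + 0 + 21·2·38 = 8092.
Minimum: 8092 at k=4.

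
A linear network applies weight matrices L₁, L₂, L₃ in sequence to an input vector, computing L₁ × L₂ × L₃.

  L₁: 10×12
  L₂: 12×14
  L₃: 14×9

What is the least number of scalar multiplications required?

Order (L₁ × (L₂ × L₃)): (L₂ × L₃): 12×14 by 14×9 → 12×9, cost 12·14·9 = 1512; (L₁ × (L₂ × L₃)): 10×12 by 12×9 → 10×9, cost 10·12·9 = 1080; cumulative 2592. Total 2592.
Order ((L₁ × L₂) × L₃): (L₁ × L₂): 10×12 by 12×14 → 10×14, cost 10·12·14 = 1680; ((L₁ × L₂) × L₃): 10×14 by 14×9 → 10×9, cost 10·14·9 = 1260; cumulative 2940. Total 2940.
Minimum: 2592.

2592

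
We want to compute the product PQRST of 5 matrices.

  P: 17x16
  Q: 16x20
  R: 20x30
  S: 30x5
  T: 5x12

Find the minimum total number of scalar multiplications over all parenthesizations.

Adjacent pairs: PQ = 17·16·20 = 5440; QR = 16·20·30 = 9600; RS = 20·30·5 = 3000; ST = 30·5·12 = 1800.
Length 3: P..R: k=1: 0+9600+17·16·30=17760; k=2: 5440+0+17·20·30=15640 → min 15640 | Q..S: k=2: 0+3000+16·20·5=4600; k=3: 9600+0+16·30·5=12000 → min 4600 | R..T: k=3: 0+1800+20·30·12=9000; k=4: 3000+0+20·5·12=4200 → min 4200.
Length 4: P..S: k=1: 0+4600+17·16·5=5960; k=2: 5440+3000+17·20·5=10140; k=3: 15640+0+17·30·5=18190 → min 5960 | Q..T: k=2: 0+4200+16·20·12=8040; k=3: 9600+1800+16·30·12=17160; k=4: 4600+0+16·5·12=5560 → min 5560.
Length 5: P..T: k=1: 0+5560+17·16·12=8824; k=2: 5440+4200+17·20·12=13720; k=3: 15640+1800+17·30·12=23560; k=4: 5960+0+17·5·12=6980 → min 6980.
Optimal order: ((P(Q(RS)))T) with cost 6980.

6980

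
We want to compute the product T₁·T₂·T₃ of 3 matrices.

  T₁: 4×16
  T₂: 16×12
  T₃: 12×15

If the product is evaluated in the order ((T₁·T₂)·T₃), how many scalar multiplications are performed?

(T₁·T₂): 4×16 by 16×12 → 4×12, cost 4·16·12 = 768
((T₁·T₂)·T₃): 4×12 by 12×15 → 4×15, cost 4·12·15 = 720; cumulative 1488
Total: 1488 scalar multiplications.

1488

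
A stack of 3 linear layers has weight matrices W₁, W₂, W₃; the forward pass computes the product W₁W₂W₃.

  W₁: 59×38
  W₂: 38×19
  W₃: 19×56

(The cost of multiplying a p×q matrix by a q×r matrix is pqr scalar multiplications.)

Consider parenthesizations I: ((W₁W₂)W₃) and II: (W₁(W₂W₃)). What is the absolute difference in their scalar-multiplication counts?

Order I = ((W₁W₂)W₃): (W₁W₂): 59×38 by 38×19 → 59×19, cost 59·38·19 = 42598; ((W₁W₂)W₃): 59×19 by 19×56 → 59×56, cost 59·19·56 = 62776; cumulative 105374. Total 105374.
Order II = (W₁(W₂W₃)): (W₂W₃): 38×19 by 19×56 → 38×56, cost 38·19·56 = 40432; (W₁(W₂W₃)): 59×38 by 38×56 → 59×56, cost 59·38·56 = 125552; cumulative 165984. Total 165984.
Difference: |105374 − 165984| = 60610.

60610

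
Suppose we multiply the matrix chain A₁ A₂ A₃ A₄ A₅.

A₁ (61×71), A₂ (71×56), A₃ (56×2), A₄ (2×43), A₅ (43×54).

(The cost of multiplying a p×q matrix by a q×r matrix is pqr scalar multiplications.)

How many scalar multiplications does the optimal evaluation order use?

Adjacent pairs: A₁A₂ = 61·71·56 = 242536; A₂A₃ = 71·56·2 = 7952; A₃A₄ = 56·2·43 = 4816; A₄A₅ = 2·43·54 = 4644.
Length 3: A₁..A₃: k=1: 0+7952+61·71·2=16614; k=2: 242536+0+61·56·2=249368 → min 16614 | A₂..A₄: k=2: 0+4816+71·56·43=175784; k=3: 7952+0+71·2·43=14058 → min 14058 | A₃..A₅: k=3: 0+4644+56·2·54=10692; k=4: 4816+0+56·43·54=134848 → min 10692.
Length 4: A₁..A₄: k=1: 0+14058+61·71·43=200291; k=2: 242536+4816+61·56·43=394240; k=3: 16614+0+61·2·43=21860 → min 21860 | A₂..A₅: k=2: 0+10692+71·56·54=225396; k=3: 7952+4644+71·2·54=20264; k=4: 14058+0+71·43·54=178920 → min 20264.
Length 5: A₁..A₅: k=1: 0+20264+61·71·54=254138; k=2: 242536+10692+61·56·54=437692; k=3: 16614+4644+61·2·54=27846; k=4: 21860+0+61·43·54=163502 → min 27846.
Optimal order: ((A₁ (A₂ A₃)) (A₄ A₅)) with cost 27846.

27846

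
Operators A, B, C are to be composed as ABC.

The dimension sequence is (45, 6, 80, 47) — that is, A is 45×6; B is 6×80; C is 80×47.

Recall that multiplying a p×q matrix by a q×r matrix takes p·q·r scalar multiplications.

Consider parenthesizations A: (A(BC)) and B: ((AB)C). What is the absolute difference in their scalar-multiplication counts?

155550

Order A = (A(BC)): (BC): 6×80 by 80×47 → 6×47, cost 6·80·47 = 22560; (A(BC)): 45×6 by 6×47 → 45×47, cost 45·6·47 = 12690; cumulative 35250. Total 35250.
Order B = ((AB)C): (AB): 45×6 by 6×80 → 45×80, cost 45·6·80 = 21600; ((AB)C): 45×80 by 80×47 → 45×47, cost 45·80·47 = 169200; cumulative 190800. Total 190800.
Difference: |35250 − 190800| = 155550.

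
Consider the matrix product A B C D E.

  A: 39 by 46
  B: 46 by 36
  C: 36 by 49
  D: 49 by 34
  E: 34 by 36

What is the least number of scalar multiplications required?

219168

Adjacent pairs: AB = 39·46·36 = 64584; BC = 46·36·49 = 81144; CD = 36·49·34 = 59976; DE = 49·34·36 = 59976.
Length 3: A..C: k=1: 0+81144+39·46·49=169050; k=2: 64584+0+39·36·49=133380 → min 133380 | B..D: k=2: 0+59976+46·36·34=116280; k=3: 81144+0+46·49·34=157780 → min 116280 | C..E: k=3: 0+59976+36·49·36=123480; k=4: 59976+0+36·34·36=104040 → min 104040.
Length 4: A..D: k=1: 0+116280+39·46·34=177276; k=2: 64584+59976+39·36·34=172296; k=3: 133380+0+39·49·34=198354 → min 172296 | B..E: k=2: 0+104040+46·36·36=163656; k=3: 81144+59976+46·49·36=222264; k=4: 116280+0+46·34·36=172584 → min 163656.
Length 5: A..E: k=1: 0+163656+39·46·36=228240; k=2: 64584+104040+39·36·36=219168; k=3: 133380+59976+39·49·36=262152; k=4: 172296+0+39·34·36=220032 → min 219168.
Optimal order: ((A B) ((C D) E)) with cost 219168.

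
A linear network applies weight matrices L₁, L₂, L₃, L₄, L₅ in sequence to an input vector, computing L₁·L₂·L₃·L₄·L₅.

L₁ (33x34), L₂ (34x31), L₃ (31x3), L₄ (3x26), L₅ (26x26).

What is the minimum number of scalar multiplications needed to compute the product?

11130

Adjacent pairs: L₁L₂ = 33·34·31 = 34782; L₂L₃ = 34·31·3 = 3162; L₃L₄ = 31·3·26 = 2418; L₄L₅ = 3·26·26 = 2028.
Length 3: L₁..L₃: k=1: 0+3162+33·34·3=6528; k=2: 34782+0+33·31·3=37851 → min 6528 | L₂..L₄: k=2: 0+2418+34·31·26=29822; k=3: 3162+0+34·3·26=5814 → min 5814 | L₃..L₅: k=3: 0+2028+31·3·26=4446; k=4: 2418+0+31·26·26=23374 → min 4446.
Length 4: L₁..L₄: k=1: 0+5814+33·34·26=34986; k=2: 34782+2418+33·31·26=63798; k=3: 6528+0+33·3·26=9102 → min 9102 | L₂..L₅: k=2: 0+4446+34·31·26=31850; k=3: 3162+2028+34·3·26=7842; k=4: 5814+0+34·26·26=28798 → min 7842.
Length 5: L₁..L₅: k=1: 0+7842+33·34·26=37014; k=2: 34782+4446+33·31·26=65826; k=3: 6528+2028+33·3·26=11130; k=4: 9102+0+33·26·26=31410 → min 11130.
Optimal order: ((L₁·(L₂·L₃))·(L₄·L₅)) with cost 11130.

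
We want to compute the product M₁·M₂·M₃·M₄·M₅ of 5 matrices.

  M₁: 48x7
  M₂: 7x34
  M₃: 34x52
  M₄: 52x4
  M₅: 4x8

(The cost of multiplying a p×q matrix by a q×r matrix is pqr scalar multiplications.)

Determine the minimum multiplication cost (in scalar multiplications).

Adjacent pairs: M₁M₂ = 48·7·34 = 11424; M₂M₃ = 7·34·52 = 12376; M₃M₄ = 34·52·4 = 7072; M₄M₅ = 52·4·8 = 1664.
Length 3: M₁..M₃: k=1: 0+12376+48·7·52=29848; k=2: 11424+0+48·34·52=96288 → min 29848 | M₂..M₄: k=2: 0+7072+7·34·4=8024; k=3: 12376+0+7·52·4=13832 → min 8024 | M₃..M₅: k=3: 0+1664+34·52·8=15808; k=4: 7072+0+34·4·8=8160 → min 8160.
Length 4: M₁..M₄: k=1: 0+8024+48·7·4=9368; k=2: 11424+7072+48·34·4=25024; k=3: 29848+0+48·52·4=39832 → min 9368 | M₂..M₅: k=2: 0+8160+7·34·8=10064; k=3: 12376+1664+7·52·8=16952; k=4: 8024+0+7·4·8=8248 → min 8248.
Length 5: M₁..M₅: k=1: 0+8248+48·7·8=10936; k=2: 11424+8160+48·34·8=32640; k=3: 29848+1664+48·52·8=51480; k=4: 9368+0+48·4·8=10904 → min 10904.
Optimal order: ((M₁·(M₂·(M₃·M₄)))·M₅) with cost 10904.

10904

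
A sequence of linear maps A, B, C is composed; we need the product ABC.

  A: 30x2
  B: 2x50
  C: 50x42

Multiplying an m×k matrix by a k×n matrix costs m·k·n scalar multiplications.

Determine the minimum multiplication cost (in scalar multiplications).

Order (A(BC)): (BC): 2×50 by 50×42 → 2×42, cost 2·50·42 = 4200; (A(BC)): 30×2 by 2×42 → 30×42, cost 30·2·42 = 2520; cumulative 6720. Total 6720.
Order ((AB)C): (AB): 30×2 by 2×50 → 30×50, cost 30·2·50 = 3000; ((AB)C): 30×50 by 50×42 → 30×42, cost 30·50·42 = 63000; cumulative 66000. Total 66000.
Minimum: 6720.

6720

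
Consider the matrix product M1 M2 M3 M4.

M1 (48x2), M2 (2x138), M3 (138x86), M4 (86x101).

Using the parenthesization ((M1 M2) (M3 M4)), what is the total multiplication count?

1880940

(M1 M2): 48×2 by 2×138 → 48×138, cost 48·2·138 = 13248
(M3 M4): 138×86 by 86×101 → 138×101, cost 138·86·101 = 1198668
((M1 M2) (M3 M4)): 48×138 by 138×101 → 48×101, cost 48·138·101 = 669024; cumulative 1880940
Total: 1880940 scalar multiplications.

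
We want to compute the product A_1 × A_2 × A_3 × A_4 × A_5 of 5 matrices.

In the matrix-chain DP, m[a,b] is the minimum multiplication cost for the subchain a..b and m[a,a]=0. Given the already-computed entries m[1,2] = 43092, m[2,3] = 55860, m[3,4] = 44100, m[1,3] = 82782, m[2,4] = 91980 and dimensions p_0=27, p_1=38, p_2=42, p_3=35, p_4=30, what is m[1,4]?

m[1,4] = min over k∈[1,3] of m[1,k]+m[k+1,4]+p_{0}·p_k·p_{4}.
k=1: 0 + 91980 + 27·38·30 = 122760; k=2: 43092 + 44100 + 27·42·30 = 121212; k=3: 82782 + 0 + 27·35·30 = 111132.
Minimum: 111132 at k=3.

111132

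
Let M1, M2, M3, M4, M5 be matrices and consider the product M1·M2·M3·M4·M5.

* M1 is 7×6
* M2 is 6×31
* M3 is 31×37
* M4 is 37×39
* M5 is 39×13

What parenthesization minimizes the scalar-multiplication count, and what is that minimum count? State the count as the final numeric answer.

Adjacent pairs: M1M2 = 7·6·31 = 1302; M2M3 = 6·31·37 = 6882; M3M4 = 31·37·39 = 44733; M4M5 = 37·39·13 = 18759.
Length 3: M1..M3: k=1: 0+6882+7·6·37=8436; k=2: 1302+0+7·31·37=9331 → min 8436 | M2..M4: k=2: 0+44733+6·31·39=51987; k=3: 6882+0+6·37·39=15540 → min 15540 | M3..M5: k=3: 0+18759+31·37·13=33670; k=4: 44733+0+31·39·13=60450 → min 33670.
Length 4: M1..M4: k=1: 0+15540+7·6·39=17178; k=2: 1302+44733+7·31·39=54498; k=3: 8436+0+7·37·39=18537 → min 17178 | M2..M5: k=2: 0+33670+6·31·13=36088; k=3: 6882+18759+6·37·13=28527; k=4: 15540+0+6·39·13=18582 → min 18582.
Length 5: M1..M5: k=1: 0+18582+7·6·13=19128; k=2: 1302+33670+7·31·13=37793; k=3: 8436+18759+7·37·13=30562; k=4: 17178+0+7·39·13=20727 → min 19128.
Optimal parenthesization: (M1·(((M2·M3)·M4)·M5)) with cost 19128.

19128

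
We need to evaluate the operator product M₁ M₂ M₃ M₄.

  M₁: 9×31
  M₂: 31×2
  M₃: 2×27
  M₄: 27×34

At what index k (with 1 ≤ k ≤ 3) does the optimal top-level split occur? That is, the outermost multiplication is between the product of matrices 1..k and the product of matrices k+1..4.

2

Adjacent pairs: M₁M₂ = 9·31·2 = 558; M₂M₃ = 31·2·27 = 1674; M₃M₄ = 2·27·34 = 1836.
Length 3: M₁..M₃: k=1: 0+1674+9·31·27=9207; k=2: 558+0+9·2·27=1044 → min 1044 | M₂..M₄: k=2: 0+1836+31·2·34=3944; k=3: 1674+0+31·27·34=30132 → min 3944.
Top-level splits: k=1: (M₁..M₁)·(M₂..M₄) → 0+3944+9·31·34 = 13430; k=2: (M₁..M₂)·(M₃..M₄) → 558+1836+9·2·34 = 3006; k=3: (M₁..M₃)·(M₄..M₄) → 1044+0+9·27·34 = 9306.
Best split is after M₂, i.e. k = 2.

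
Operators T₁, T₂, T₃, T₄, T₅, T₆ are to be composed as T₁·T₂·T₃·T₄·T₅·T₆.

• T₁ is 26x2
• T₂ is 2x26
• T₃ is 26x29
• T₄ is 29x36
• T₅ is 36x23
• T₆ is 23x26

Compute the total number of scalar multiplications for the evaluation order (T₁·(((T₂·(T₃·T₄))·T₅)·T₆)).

(T₃·T₄): 26×29 by 29×36 → 26×36, cost 26·29·36 = 27144
(T₂·(T₃·T₄)): 2×26 by 26×36 → 2×36, cost 2·26·36 = 1872; cumulative 29016
((T₂·(T₃·T₄))·T₅): 2×36 by 36×23 → 2×23, cost 2·36·23 = 1656; cumulative 30672
(((T₂·(T₃·T₄))·T₅)·T₆): 2×23 by 23×26 → 2×26, cost 2·23·26 = 1196; cumulative 31868
(T₁·(((T₂·(T₃·T₄))·T₅)·T₆)): 26×2 by 2×26 → 26×26, cost 26·2·26 = 1352; cumulative 33220
Total: 33220 scalar multiplications.

33220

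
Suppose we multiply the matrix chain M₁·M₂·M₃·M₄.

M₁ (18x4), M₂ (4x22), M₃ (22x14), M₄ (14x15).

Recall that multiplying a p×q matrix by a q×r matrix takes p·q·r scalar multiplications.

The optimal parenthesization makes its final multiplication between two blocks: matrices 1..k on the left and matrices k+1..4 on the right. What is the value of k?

1

Adjacent pairs: M₁M₂ = 18·4·22 = 1584; M₂M₃ = 4·22·14 = 1232; M₃M₄ = 22·14·15 = 4620.
Length 3: M₁..M₃: k=1: 0+1232+18·4·14=2240; k=2: 1584+0+18·22·14=7128 → min 2240 | M₂..M₄: k=2: 0+4620+4·22·15=5940; k=3: 1232+0+4·14·15=2072 → min 2072.
Top-level splits: k=1: (M₁..M₁)·(M₂..M₄) → 0+2072+18·4·15 = 3152; k=2: (M₁..M₂)·(M₃..M₄) → 1584+4620+18·22·15 = 12144; k=3: (M₁..M₃)·(M₄..M₄) → 2240+0+18·14·15 = 6020.
Best split is after M₁, i.e. k = 1.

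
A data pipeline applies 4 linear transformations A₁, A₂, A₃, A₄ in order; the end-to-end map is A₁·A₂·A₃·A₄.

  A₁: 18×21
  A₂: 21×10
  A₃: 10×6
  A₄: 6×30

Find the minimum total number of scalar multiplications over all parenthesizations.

6768

Adjacent pairs: A₁A₂ = 18·21·10 = 3780; A₂A₃ = 21·10·6 = 1260; A₃A₄ = 10·6·30 = 1800.
Length 3: A₁..A₃: k=1: 0+1260+18·21·6=3528; k=2: 3780+0+18·10·6=4860 → min 3528 | A₂..A₄: k=2: 0+1800+21·10·30=8100; k=3: 1260+0+21·6·30=5040 → min 5040.
Length 4: A₁..A₄: k=1: 0+5040+18·21·30=16380; k=2: 3780+1800+18·10·30=10980; k=3: 3528+0+18·6·30=6768 → min 6768.
Optimal order: ((A₁·(A₂·A₃))·A₄) with cost 6768.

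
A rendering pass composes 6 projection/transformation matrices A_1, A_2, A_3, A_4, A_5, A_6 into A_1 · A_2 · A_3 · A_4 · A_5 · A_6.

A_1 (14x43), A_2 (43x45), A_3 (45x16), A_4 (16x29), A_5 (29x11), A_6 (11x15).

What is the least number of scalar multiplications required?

43241

Adjacent pairs: A_1A_2 = 14·43·45 = 27090; A_2A_3 = 43·45·16 = 30960; A_3A_4 = 45·16·29 = 20880; A_4A_5 = 16·29·11 = 5104; A_5A_6 = 29·11·15 = 4785.
Length 3: A_1..A_3: k=1: 0+30960+14·43·16=40592; k=2: 27090+0+14·45·16=37170 → min 37170 | A_2..A_4: k=2: 0+20880+43·45·29=76995; k=3: 30960+0+43·16·29=50912 → min 50912 | A_3..A_5: k=3: 0+5104+45·16·11=13024; k=4: 20880+0+45·29·11=35235 → min 13024 | A_4..A_6: k=4: 0+4785+16·29·15=11745; k=5: 5104+0+16·11·15=7744 → min 7744.
Length 4: A_1..A_4: k=1: 0+50912+14·43·29=68370; k=2: 27090+20880+14·45·29=66240; k=3: 37170+0+14·16·29=43666 → min 43666 | A_2..A_5: k=2: 0+13024+43·45·11=34309; k=3: 30960+5104+43·16·11=43632; k=4: 50912+0+43·29·11=64629 → min 34309 | A_3..A_6: k=3: 0+7744+45·16·15=18544; k=4: 20880+4785+45·29·15=45240; k=5: 13024+0+45·11·15=20449 → min 18544.
Length 5: A_1..A_5: k=1: 0+34309+14·43·11=40931; k=2: 27090+13024+14·45·11=47044; k=3: 37170+5104+14·16·11=44738; k=4: 43666+0+14·29·11=48132 → min 40931 | A_2..A_6: k=2: 0+18544+43·45·15=47569; k=3: 30960+7744+43·16·15=49024; k=4: 50912+4785+43·29·15=74402; k=5: 34309+0+43·11·15=41404 → min 41404.
Length 6: A_1..A_6: k=1: 0+41404+14·43·15=50434; k=2: 27090+18544+14·45·15=55084; k=3: 37170+7744+14·16·15=48274; k=4: 43666+4785+14·29·15=54541; k=5: 40931+0+14·11·15=43241 → min 43241.
Optimal order: ((A_1 · (A_2 · (A_3 · (A_4 · A_5)))) · A_6) with cost 43241.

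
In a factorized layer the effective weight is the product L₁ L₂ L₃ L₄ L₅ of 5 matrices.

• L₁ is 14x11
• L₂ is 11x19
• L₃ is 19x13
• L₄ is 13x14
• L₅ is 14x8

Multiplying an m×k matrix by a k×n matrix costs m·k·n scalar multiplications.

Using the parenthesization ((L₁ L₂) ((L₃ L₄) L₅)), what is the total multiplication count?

10640

(L₁ L₂): 14×11 by 11×19 → 14×19, cost 14·11·19 = 2926
(L₃ L₄): 19×13 by 13×14 → 19×14, cost 19·13·14 = 3458
((L₃ L₄) L₅): 19×14 by 14×8 → 19×8, cost 19·14·8 = 2128; cumulative 5586
((L₁ L₂) ((L₃ L₄) L₅)): 14×19 by 19×8 → 14×8, cost 14·19·8 = 2128; cumulative 10640
Total: 10640 scalar multiplications.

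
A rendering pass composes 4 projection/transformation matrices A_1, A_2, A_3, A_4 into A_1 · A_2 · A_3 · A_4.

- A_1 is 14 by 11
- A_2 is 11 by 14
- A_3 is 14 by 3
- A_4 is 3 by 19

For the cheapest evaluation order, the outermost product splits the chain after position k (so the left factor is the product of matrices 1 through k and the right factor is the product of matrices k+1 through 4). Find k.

Adjacent pairs: A_1A_2 = 14·11·14 = 2156; A_2A_3 = 11·14·3 = 462; A_3A_4 = 14·3·19 = 798.
Length 3: A_1..A_3: k=1: 0+462+14·11·3=924; k=2: 2156+0+14·14·3=2744 → min 924 | A_2..A_4: k=2: 0+798+11·14·19=3724; k=3: 462+0+11·3·19=1089 → min 1089.
Top-level splits: k=1: (A_1..A_1)·(A_2..A_4) → 0+1089+14·11·19 = 4015; k=2: (A_1..A_2)·(A_3..A_4) → 2156+798+14·14·19 = 6678; k=3: (A_1..A_3)·(A_4..A_4) → 924+0+14·3·19 = 1722.
Best split is after A_3, i.e. k = 3.

3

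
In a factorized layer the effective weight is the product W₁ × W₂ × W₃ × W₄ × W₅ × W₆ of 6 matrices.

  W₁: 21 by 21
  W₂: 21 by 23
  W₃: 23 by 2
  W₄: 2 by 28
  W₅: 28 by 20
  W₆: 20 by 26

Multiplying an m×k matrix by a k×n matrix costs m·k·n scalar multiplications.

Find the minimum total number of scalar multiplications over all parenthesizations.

5100

Adjacent pairs: W₁W₂ = 21·21·23 = 10143; W₂W₃ = 21·23·2 = 966; W₃W₄ = 23·2·28 = 1288; W₄W₅ = 2·28·20 = 1120; W₅W₆ = 28·20·26 = 14560.
Length 3: W₁..W₃: k=1: 0+966+21·21·2=1848; k=2: 10143+0+21·23·2=11109 → min 1848 | W₂..W₄: k=2: 0+1288+21·23·28=14812; k=3: 966+0+21·2·28=2142 → min 2142 | W₃..W₅: k=3: 0+1120+23·2·20=2040; k=4: 1288+0+23·28·20=14168 → min 2040 | W₄..W₆: k=4: 0+14560+2·28·26=16016; k=5: 1120+0+2·20·26=2160 → min 2160.
Length 4: W₁..W₄: k=1: 0+2142+21·21·28=14490; k=2: 10143+1288+21·23·28=24955; k=3: 1848+0+21·2·28=3024 → min 3024 | W₂..W₅: k=2: 0+2040+21·23·20=11700; k=3: 966+1120+21·2·20=2926; k=4: 2142+0+21·28·20=13902 → min 2926 | W₃..W₆: k=3: 0+2160+23·2·26=3356; k=4: 1288+14560+23·28·26=32592; k=5: 2040+0+23·20·26=14000 → min 3356.
Length 5: W₁..W₅: k=1: 0+2926+21·21·20=11746; k=2: 10143+2040+21·23·20=21843; k=3: 1848+1120+21·2·20=3808; k=4: 3024+0+21·28·20=14784 → min 3808 | W₂..W₆: k=2: 0+3356+21·23·26=15914; k=3: 966+2160+21·2·26=4218; k=4: 2142+14560+21·28·26=31990; k=5: 2926+0+21·20·26=13846 → min 4218.
Length 6: W₁..W₆: k=1: 0+4218+21·21·26=15684; k=2: 10143+3356+21·23·26=26057; k=3: 1848+2160+21·2·26=5100; k=4: 3024+14560+21·28·26=32872; k=5: 3808+0+21·20·26=14728 → min 5100.
Optimal order: ((W₁ × (W₂ × W₃)) × ((W₄ × W₅) × W₆)) with cost 5100.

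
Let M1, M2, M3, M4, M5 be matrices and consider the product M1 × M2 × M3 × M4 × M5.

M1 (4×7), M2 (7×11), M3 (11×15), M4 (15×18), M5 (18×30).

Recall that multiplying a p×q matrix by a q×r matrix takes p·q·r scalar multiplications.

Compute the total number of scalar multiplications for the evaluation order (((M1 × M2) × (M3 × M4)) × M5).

(M1 × M2): 4×7 by 7×11 → 4×11, cost 4·7·11 = 308
(M3 × M4): 11×15 by 15×18 → 11×18, cost 11·15·18 = 2970
((M1 × M2) × (M3 × M4)): 4×11 by 11×18 → 4×18, cost 4·11·18 = 792; cumulative 4070
(((M1 × M2) × (M3 × M4)) × M5): 4×18 by 18×30 → 4×30, cost 4·18·30 = 2160; cumulative 6230
Total: 6230 scalar multiplications.

6230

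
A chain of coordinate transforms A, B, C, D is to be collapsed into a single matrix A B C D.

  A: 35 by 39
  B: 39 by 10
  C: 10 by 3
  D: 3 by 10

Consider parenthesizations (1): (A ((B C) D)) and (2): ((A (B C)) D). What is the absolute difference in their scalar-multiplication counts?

Order (1) = (A ((B C) D)): (B C): 39×10 by 10×3 → 39×3, cost 39·10·3 = 1170; ((B C) D): 39×3 by 3×10 → 39×10, cost 39·3·10 = 1170; cumulative 2340; (A ((B C) D)): 35×39 by 39×10 → 35×10, cost 35·39·10 = 13650; cumulative 15990. Total 15990.
Order (2) = ((A (B C)) D): (B C): 39×10 by 10×3 → 39×3, cost 39·10·3 = 1170; (A (B C)): 35×39 by 39×3 → 35×3, cost 35·39·3 = 4095; cumulative 5265; ((A (B C)) D): 35×3 by 3×10 → 35×10, cost 35·3·10 = 1050; cumulative 6315. Total 6315.
Difference: |15990 − 6315| = 9675.

9675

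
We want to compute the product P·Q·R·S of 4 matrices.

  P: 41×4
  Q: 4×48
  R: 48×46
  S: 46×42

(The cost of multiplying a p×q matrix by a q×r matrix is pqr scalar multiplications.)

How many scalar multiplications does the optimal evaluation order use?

23448

Adjacent pairs: PQ = 41·4·48 = 7872; QR = 4·48·46 = 8832; RS = 48·46·42 = 92736.
Length 3: P..R: k=1: 0+8832+41·4·46=16376; k=2: 7872+0+41·48·46=98400 → min 16376 | Q..S: k=2: 0+92736+4·48·42=100800; k=3: 8832+0+4·46·42=16560 → min 16560.
Length 4: P..S: k=1: 0+16560+41·4·42=23448; k=2: 7872+92736+41·48·42=183264; k=3: 16376+0+41·46·42=95588 → min 23448.
Optimal order: (P·((Q·R)·S)) with cost 23448.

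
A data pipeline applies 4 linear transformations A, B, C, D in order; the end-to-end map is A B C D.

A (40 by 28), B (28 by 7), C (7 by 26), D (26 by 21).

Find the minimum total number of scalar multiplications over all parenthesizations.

17542

Adjacent pairs: AB = 40·28·7 = 7840; BC = 28·7·26 = 5096; CD = 7·26·21 = 3822.
Length 3: A..C: k=1: 0+5096+40·28·26=34216; k=2: 7840+0+40·7·26=15120 → min 15120 | B..D: k=2: 0+3822+28·7·21=7938; k=3: 5096+0+28·26·21=20384 → min 7938.
Length 4: A..D: k=1: 0+7938+40·28·21=31458; k=2: 7840+3822+40·7·21=17542; k=3: 15120+0+40·26·21=36960 → min 17542.
Optimal order: ((A B) (C D)) with cost 17542.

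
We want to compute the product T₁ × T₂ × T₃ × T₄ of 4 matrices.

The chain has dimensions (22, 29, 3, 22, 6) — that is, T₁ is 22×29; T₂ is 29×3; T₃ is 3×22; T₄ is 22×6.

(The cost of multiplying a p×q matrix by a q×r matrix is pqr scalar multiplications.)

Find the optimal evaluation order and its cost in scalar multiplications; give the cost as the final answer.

2706

Adjacent pairs: T₁T₂ = 22·29·3 = 1914; T₂T₃ = 29·3·22 = 1914; T₃T₄ = 3·22·6 = 396.
Length 3: T₁..T₃: k=1: 0+1914+22·29·22=15950; k=2: 1914+0+22·3·22=3366 → min 3366 | T₂..T₄: k=2: 0+396+29·3·6=918; k=3: 1914+0+29·22·6=5742 → min 918.
Length 4: T₁..T₄: k=1: 0+918+22·29·6=4746; k=2: 1914+396+22·3·6=2706; k=3: 3366+0+22·22·6=6270 → min 2706.
Optimal parenthesization: ((T₁ × T₂) × (T₃ × T₄)) with cost 2706.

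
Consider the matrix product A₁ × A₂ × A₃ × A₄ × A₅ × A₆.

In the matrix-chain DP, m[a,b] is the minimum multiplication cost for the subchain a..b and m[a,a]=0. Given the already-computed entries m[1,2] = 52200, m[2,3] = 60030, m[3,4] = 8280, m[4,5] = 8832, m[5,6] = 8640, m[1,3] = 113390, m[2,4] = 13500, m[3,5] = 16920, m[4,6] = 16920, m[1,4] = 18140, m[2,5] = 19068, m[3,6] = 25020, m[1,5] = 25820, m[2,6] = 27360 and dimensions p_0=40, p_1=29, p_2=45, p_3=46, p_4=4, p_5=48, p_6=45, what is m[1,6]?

m[1,6] = min over k∈[1,5] of m[1,k]+m[k+1,6]+p_{0}·p_k·p_{6}.
k=1: 0 + 27360 + 40·29·45 = 79560; k=2: 52200 + 25020 + 40·45·45 = 158220; k=3: 113390 + 16920 + 40·46·45 = 213110; k=4: 18140 + 8640 + 40·4·45 = 33980; k=5: 25820 + 0 + 40·48·45 = 112220.
Minimum: 33980 at k=4.

33980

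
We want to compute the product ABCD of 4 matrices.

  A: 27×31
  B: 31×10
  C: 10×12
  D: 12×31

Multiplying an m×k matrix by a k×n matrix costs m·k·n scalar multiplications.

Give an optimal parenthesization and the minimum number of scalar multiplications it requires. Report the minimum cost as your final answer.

20460

Adjacent pairs: AB = 27·31·10 = 8370; BC = 31·10·12 = 3720; CD = 10·12·31 = 3720.
Length 3: A..C: k=1: 0+3720+27·31·12=13764; k=2: 8370+0+27·10·12=11610 → min 11610 | B..D: k=2: 0+3720+31·10·31=13330; k=3: 3720+0+31·12·31=15252 → min 13330.
Length 4: A..D: k=1: 0+13330+27·31·31=39277; k=2: 8370+3720+27·10·31=20460; k=3: 11610+0+27·12·31=21654 → min 20460.
Optimal parenthesization: ((AB)(CD)) with cost 20460.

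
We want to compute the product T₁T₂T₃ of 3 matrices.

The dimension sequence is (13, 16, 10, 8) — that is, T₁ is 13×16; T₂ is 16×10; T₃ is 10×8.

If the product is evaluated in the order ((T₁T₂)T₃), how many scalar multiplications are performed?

(T₁T₂): 13×16 by 16×10 → 13×10, cost 13·16·10 = 2080
((T₁T₂)T₃): 13×10 by 10×8 → 13×8, cost 13·10·8 = 1040; cumulative 3120
Total: 3120 scalar multiplications.

3120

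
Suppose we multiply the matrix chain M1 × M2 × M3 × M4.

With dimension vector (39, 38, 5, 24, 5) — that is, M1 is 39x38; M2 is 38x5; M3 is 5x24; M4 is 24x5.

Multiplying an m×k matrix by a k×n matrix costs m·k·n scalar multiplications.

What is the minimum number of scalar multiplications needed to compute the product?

8960

Adjacent pairs: M1M2 = 39·38·5 = 7410; M2M3 = 38·5·24 = 4560; M3M4 = 5·24·5 = 600.
Length 3: M1..M3: k=1: 0+4560+39·38·24=40128; k=2: 7410+0+39·5·24=12090 → min 12090 | M2..M4: k=2: 0+600+38·5·5=1550; k=3: 4560+0+38·24·5=9120 → min 1550.
Length 4: M1..M4: k=1: 0+1550+39·38·5=8960; k=2: 7410+600+39·5·5=8985; k=3: 12090+0+39·24·5=16770 → min 8960.
Optimal order: (M1 × (M2 × (M3 × M4))) with cost 8960.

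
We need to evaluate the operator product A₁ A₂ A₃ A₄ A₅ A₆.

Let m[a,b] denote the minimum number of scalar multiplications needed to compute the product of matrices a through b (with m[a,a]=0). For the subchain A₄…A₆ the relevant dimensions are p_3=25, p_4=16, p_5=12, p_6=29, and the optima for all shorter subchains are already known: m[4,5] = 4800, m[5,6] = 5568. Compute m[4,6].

m[4,6] = min over k∈[4,5] of m[4,k]+m[k+1,6]+p_{3}·p_k·p_{6}.
k=4: 0 + 5568 + 25·16·29 = 17168; k=5: 4800 + 0 + 25·12·29 = 13500.
Minimum: 13500 at k=5.

13500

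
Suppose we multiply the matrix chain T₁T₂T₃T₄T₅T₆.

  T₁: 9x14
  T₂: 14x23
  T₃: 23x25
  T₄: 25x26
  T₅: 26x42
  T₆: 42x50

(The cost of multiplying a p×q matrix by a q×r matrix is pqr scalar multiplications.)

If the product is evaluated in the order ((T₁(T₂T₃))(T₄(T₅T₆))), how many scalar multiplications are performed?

(T₂T₃): 14×23 by 23×25 → 14×25, cost 14·23·25 = 8050
(T₁(T₂T₃)): 9×14 by 14×25 → 9×25, cost 9·14·25 = 3150; cumulative 11200
(T₅T₆): 26×42 by 42×50 → 26×50, cost 26·42·50 = 54600
(T₄(T₅T₆)): 25×26 by 26×50 → 25×50, cost 25·26·50 = 32500; cumulative 87100
((T₁(T₂T₃))(T₄(T₅T₆))): 9×25 by 25×50 → 9×50, cost 9·25·50 = 11250; cumulative 109550
Total: 109550 scalar multiplications.

109550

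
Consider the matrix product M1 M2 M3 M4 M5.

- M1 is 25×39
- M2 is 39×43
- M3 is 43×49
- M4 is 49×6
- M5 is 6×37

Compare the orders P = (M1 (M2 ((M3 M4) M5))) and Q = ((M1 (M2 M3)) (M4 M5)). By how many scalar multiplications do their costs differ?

Order P = (M1 (M2 ((M3 M4) M5))): (M3 M4): 43×49 by 49×6 → 43×6, cost 43·49·6 = 12642; ((M3 M4) M5): 43×6 by 6×37 → 43×37, cost 43·6·37 = 9546; cumulative 22188; (M2 ((M3 M4) M5)): 39×43 by 43×37 → 39×37, cost 39·43·37 = 62049; cumulative 84237; (M1 (M2 ((M3 M4) M5))): 25×39 by 39×37 → 25×37, cost 25·39·37 = 36075; cumulative 120312. Total 120312.
Order Q = ((M1 (M2 M3)) (M4 M5)): (M2 M3): 39×43 by 43×49 → 39×49, cost 39·43·49 = 82173; (M1 (M2 M3)): 25×39 by 39×49 → 25×49, cost 25·39·49 = 47775; cumulative 129948; (M4 M5): 49×6 by 6×37 → 49×37, cost 49·6·37 = 10878; ((M1 (M2 M3)) (M4 M5)): 25×49 by 49×37 → 25×37, cost 25·49·37 = 45325; cumulative 186151. Total 186151.
Difference: |120312 − 186151| = 65839.

65839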